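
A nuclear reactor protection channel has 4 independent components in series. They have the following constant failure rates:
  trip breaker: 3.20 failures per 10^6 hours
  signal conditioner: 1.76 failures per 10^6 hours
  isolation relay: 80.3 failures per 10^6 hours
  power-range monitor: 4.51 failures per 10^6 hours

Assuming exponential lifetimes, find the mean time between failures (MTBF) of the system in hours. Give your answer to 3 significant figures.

Series of exponential components: λ_sys = Σ λ_i
λ_sys = 0.00000320 + 0.00000176 + 0.0000803 + 0.00000451 = 8.9770e-05 /h
MTBF = 1 / λ_sys = 11100 h

11100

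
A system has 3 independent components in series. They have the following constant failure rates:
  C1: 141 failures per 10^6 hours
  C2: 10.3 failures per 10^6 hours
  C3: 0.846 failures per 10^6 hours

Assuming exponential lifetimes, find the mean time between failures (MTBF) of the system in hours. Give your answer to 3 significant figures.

6570

Series of exponential components: λ_sys = Σ λ_i
λ_sys = 0.000141 + 0.0000103 + 0.000000846 = 1.5215e-04 /h
MTBF = 1 / λ_sys = 6570 h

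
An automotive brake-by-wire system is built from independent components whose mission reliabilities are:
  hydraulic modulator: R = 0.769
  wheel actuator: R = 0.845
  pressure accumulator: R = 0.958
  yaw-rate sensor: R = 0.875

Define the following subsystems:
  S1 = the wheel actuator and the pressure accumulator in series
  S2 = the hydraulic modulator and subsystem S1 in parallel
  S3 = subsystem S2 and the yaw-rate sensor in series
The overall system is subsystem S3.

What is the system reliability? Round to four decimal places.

Series (wheel actuator and pressure accumulator): 0.845000 × 0.958000 = 0.809510
Parallel (hydraulic modulator and [0.809510]): 1 − (1 − 0.769000)(1 − 0.809510) = 0.955997
Series ([0.955997] and yaw-rate sensor): 0.955997 × 0.875000 = 0.8365

0.8365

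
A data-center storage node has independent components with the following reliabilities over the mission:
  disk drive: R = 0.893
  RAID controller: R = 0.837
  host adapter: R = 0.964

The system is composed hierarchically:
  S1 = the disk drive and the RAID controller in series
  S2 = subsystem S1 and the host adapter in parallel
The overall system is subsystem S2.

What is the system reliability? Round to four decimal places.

Series (disk drive and RAID controller): 0.893000 × 0.837000 = 0.747441
Parallel ([0.747441] and host adapter): 1 − (1 − 0.747441)(1 − 0.964000) = 0.9909

0.9909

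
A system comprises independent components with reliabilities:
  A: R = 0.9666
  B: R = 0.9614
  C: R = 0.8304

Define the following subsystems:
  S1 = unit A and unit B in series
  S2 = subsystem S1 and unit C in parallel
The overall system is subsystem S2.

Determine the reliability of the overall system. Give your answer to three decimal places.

0.988

Series (A and B): 0.96660 × 0.96140 = 0.92929
Parallel ([0.92929] and C): 1 − (1 − 0.92929)(1 − 0.83040) = 0.988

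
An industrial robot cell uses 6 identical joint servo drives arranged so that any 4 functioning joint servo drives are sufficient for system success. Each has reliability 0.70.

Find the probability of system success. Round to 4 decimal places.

R = Σ_{i=4}^{6} C(6,i) p^i (1−p)^{6−i} with p = 0.70
C(6,4)·0.70^4·0.30^2 = 0.324135
C(6,5)·0.70^5·0.30^1 = 0.302526
C(6,6)·0.70^6·0.30^0 = 0.117649
Sum = 0.7443

0.7443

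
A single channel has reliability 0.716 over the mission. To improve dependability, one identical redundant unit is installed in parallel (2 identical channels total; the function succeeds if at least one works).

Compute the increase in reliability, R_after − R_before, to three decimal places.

R_before = 0.716
R_after = 1 − (1 − 0.716)^2 = 0.919
ΔR = 0.919 − 0.716 = 0.203

0.203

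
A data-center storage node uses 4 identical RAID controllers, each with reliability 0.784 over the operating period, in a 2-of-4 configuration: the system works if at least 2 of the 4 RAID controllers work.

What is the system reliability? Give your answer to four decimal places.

0.9662

R = Σ_{i=2}^{4} C(4,i) p^i (1−p)^{4−i} with p = 0.784
C(4,2)·0.784^2·0.216^2 = 0.172064
C(4,3)·0.784^3·0.216^1 = 0.416353
C(4,4)·0.784^4·0.216^0 = 0.377802
Sum = 0.9662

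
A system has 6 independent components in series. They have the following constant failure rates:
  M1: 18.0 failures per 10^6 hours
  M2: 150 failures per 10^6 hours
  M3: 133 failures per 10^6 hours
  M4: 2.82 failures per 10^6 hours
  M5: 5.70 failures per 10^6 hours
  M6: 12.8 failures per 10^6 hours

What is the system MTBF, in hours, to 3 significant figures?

Series of exponential components: λ_sys = Σ λ_i
λ_sys = 0.0000180 + 0.000150 + 0.000133 + 0.00000282 + 0.00000570 + 0.0000128 = 3.2232e-04 /h
MTBF = 1 / λ_sys = 3100 h

3100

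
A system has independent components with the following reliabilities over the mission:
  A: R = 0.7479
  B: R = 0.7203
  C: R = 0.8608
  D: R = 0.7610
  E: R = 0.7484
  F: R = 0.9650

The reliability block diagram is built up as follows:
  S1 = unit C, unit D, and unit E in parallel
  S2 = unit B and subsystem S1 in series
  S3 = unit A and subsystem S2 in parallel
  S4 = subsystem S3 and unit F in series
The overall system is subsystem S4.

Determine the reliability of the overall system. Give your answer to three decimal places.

0.895

Parallel (C, D, and E): 1 − (1 − 0.86080)(1 − 0.76100)(1 − 0.74840) = 0.99163
Series (B and [0.99163]): 0.72030 × 0.99163 = 0.71427
Parallel (A and [0.71427]): 1 − (1 − 0.74790)(1 − 0.71427) = 0.92797
Series ([0.92797] and F): 0.92797 × 0.96500 = 0.895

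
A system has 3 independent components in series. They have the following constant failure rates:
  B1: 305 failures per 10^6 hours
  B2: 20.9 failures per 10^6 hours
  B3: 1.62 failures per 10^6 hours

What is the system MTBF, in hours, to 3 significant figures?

Series of exponential components: λ_sys = Σ λ_i
λ_sys = 0.000305 + 0.0000209 + 0.00000162 = 3.2752e-04 /h
MTBF = 1 / λ_sys = 3050 h

3050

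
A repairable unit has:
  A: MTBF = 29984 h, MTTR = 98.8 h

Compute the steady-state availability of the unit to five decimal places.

A(A) = MTBF/(MTBF+MTTR) = 29984/(29984+98.8) = 0.99672

0.99672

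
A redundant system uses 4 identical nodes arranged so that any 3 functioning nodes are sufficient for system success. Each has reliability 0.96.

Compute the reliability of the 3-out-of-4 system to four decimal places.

0.9909

R = Σ_{i=3}^{4} C(4,i) p^i (1−p)^{4−i} with p = 0.96
C(4,3)·0.96^3·0.04^1 = 0.141558
C(4,4)·0.96^4·0.04^0 = 0.849347
Sum = 0.9909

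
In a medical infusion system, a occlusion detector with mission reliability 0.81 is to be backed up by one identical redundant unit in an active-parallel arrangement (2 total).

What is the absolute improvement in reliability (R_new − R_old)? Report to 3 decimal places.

R_before = 0.81
R_after = 1 − (1 − 0.81)^2 = 0.964
ΔR = 0.964 − 0.81 = 0.154

0.154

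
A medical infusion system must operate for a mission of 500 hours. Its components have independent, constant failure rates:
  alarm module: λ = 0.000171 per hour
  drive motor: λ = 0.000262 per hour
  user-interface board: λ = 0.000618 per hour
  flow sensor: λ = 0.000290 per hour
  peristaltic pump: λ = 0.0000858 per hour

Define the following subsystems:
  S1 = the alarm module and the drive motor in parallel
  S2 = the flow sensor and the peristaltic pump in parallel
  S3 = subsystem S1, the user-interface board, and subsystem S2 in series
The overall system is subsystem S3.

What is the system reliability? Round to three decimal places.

0.723

R(alarm module) = exp(−0.000171 × 500) = 0.91805
R(drive motor) = exp(−0.000262 × 500) = 0.87722
R(user-interface board) = exp(−0.000618 × 500) = 0.73418
R(flow sensor) = exp(−0.000290 × 500) = 0.86502
R(peristaltic pump) = exp(−0.0000858 × 500) = 0.95801
Parallel (alarm module and drive motor): 1 − (1 − 0.91805)(1 − 0.87722) = 0.98994
Parallel (flow sensor and peristaltic pump): 1 − (1 − 0.86502)(1 − 0.95801) = 0.99433
Series ([0.98994], user-interface board, and [0.99433]): 0.98994 × 0.73418 × 0.99433 = 0.723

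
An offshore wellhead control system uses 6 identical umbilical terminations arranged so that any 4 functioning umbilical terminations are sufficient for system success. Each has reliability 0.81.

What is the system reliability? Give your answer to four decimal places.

0.9130

R = Σ_{i=4}^{6} C(6,i) p^i (1−p)^{6−i} with p = 0.81
C(6,4)·0.81^4·0.19^2 = 0.233098
C(6,5)·0.81^5·0.19^1 = 0.397493
C(6,6)·0.81^6·0.19^0 = 0.282430
Sum = 0.9130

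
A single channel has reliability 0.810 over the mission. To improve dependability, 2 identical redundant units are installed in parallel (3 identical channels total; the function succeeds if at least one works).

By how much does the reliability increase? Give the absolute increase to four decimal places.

R_before = 0.810
R_after = 1 − (1 − 0.810)^3 = 0.9931
ΔR = 0.9931 − 0.810 = 0.1831

0.1831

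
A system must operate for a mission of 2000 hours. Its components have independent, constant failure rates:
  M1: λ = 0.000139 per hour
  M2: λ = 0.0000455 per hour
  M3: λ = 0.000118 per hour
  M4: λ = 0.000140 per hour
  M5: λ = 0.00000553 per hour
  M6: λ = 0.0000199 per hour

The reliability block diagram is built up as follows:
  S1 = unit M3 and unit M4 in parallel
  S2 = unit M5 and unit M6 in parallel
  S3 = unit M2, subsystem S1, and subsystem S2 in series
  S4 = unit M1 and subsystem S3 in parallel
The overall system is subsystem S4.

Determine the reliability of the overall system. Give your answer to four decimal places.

0.9674

R(M1) = exp(−0.000139 × 2000) = 0.757297
R(M2) = exp(−0.0000455 × 2000) = 0.913018
R(M3) = exp(−0.000118 × 2000) = 0.789781
R(M4) = exp(−0.000140 × 2000) = 0.755784
R(M5) = exp(−0.00000553 × 2000) = 0.989001
R(M6) = exp(−0.0000199 × 2000) = 0.960982
Parallel (M3 and M4): 1 − (1 − 0.789781)(1 − 0.755784) = 0.948661
Parallel (M5 and M6): 1 − (1 − 0.989001)(1 − 0.960982) = 0.999571
Series (M2, [0.948661], and [0.999571]): 0.913018 × 0.948661 × 0.999571 = 0.865773
Parallel (M1 and [0.865773]): 1 − (1 − 0.757297)(1 − 0.865773) = 0.9674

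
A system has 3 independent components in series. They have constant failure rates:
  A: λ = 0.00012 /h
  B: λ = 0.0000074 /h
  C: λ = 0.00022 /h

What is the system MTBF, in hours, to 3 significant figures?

2880

Series of exponential components: λ_sys = Σ λ_i
λ_sys = 0.00012 + 0.0000074 + 0.00022 = 3.4740e-04 /h
MTBF = 1 / λ_sys = 2880 h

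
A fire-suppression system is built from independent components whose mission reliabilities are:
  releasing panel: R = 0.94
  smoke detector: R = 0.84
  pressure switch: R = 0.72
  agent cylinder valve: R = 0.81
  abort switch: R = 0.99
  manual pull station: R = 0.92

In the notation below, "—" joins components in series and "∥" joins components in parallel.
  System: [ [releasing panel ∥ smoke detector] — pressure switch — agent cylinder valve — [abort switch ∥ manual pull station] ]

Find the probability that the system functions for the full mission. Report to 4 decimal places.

Parallel (releasing panel and smoke detector): 1 − (1 − 0.940000)(1 − 0.840000) = 0.990400
Parallel (abort switch and manual pull station): 1 − (1 − 0.990000)(1 − 0.920000) = 0.999200
Series ([0.990400], pressure switch, agent cylinder valve, and [0.999200]): 0.990400 × 0.720000 × 0.810000 × 0.999200 = 0.5771

0.5771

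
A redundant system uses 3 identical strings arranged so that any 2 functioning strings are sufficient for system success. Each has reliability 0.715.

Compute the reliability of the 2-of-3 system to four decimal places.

0.8026

R = Σ_{i=2}^{3} C(3,i) p^i (1−p)^{3−i} with p = 0.715
C(3,2)·0.715^2·0.285^1 = 0.437097
C(3,3)·0.715^3·0.285^0 = 0.365526
Sum = 0.8026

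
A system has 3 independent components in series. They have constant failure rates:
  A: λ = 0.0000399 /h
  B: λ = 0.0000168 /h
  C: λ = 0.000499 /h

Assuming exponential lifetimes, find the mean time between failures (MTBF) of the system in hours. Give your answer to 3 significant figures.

Series of exponential components: λ_sys = Σ λ_i
λ_sys = 0.0000399 + 0.0000168 + 0.000499 = 5.5570e-04 /h
MTBF = 1 / λ_sys = 1800 h

1800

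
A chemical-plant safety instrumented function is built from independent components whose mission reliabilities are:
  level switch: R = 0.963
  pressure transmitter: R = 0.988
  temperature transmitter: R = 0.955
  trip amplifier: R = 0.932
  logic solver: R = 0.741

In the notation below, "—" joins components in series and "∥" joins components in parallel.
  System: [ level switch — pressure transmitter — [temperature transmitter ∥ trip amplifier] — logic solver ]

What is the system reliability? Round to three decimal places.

Parallel (temperature transmitter and trip amplifier): 1 − (1 − 0.95500)(1 − 0.93200) = 0.99694
Series (level switch, pressure transmitter, [0.99694], and logic solver): 0.96300 × 0.98800 × 0.99694 × 0.74100 = 0.703

0.703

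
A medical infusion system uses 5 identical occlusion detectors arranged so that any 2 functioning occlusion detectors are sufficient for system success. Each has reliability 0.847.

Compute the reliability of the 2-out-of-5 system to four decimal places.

0.9976

R = Σ_{i=2}^{5} C(5,i) p^i (1−p)^{5−i} with p = 0.847
C(5,2)·0.847^2·0.153^3 = 0.025695
C(5,3)·0.847^3·0.153^2 = 0.142244
C(5,4)·0.847^4·0.153^1 = 0.393727
C(5,5)·0.847^5·0.153^0 = 0.435930
Sum = 0.9976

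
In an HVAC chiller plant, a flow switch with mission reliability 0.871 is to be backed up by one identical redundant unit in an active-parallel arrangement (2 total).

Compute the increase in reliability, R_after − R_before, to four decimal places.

0.1124

R_before = 0.871
R_after = 1 − (1 − 0.871)^2 = 0.9834
ΔR = 0.9834 − 0.871 = 0.1124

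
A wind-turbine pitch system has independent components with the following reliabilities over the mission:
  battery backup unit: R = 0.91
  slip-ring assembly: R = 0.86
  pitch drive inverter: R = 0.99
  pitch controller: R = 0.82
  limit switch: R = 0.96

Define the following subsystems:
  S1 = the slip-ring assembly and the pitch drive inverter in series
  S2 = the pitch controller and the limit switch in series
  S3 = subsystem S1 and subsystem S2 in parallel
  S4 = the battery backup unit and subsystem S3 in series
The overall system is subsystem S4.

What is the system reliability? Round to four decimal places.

0.8812

Series (slip-ring assembly and pitch drive inverter): 0.860000 × 0.990000 = 0.851400
Series (pitch controller and limit switch): 0.820000 × 0.960000 = 0.787200
Parallel ([0.851400] and [0.787200]): 1 − (1 − 0.851400)(1 − 0.787200) = 0.968378
Series (battery backup unit and [0.968378]): 0.910000 × 0.968378 = 0.8812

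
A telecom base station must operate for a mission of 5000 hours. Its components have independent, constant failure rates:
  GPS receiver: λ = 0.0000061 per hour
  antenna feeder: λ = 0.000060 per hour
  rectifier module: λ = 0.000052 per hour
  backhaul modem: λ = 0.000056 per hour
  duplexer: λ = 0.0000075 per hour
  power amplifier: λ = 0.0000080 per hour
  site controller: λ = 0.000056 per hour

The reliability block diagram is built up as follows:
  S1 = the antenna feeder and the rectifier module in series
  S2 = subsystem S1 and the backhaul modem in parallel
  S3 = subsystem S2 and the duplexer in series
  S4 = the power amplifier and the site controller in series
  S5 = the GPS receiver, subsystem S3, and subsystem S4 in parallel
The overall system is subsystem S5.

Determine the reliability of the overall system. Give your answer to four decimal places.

0.9989

R(GPS receiver) = exp(−0.0000061 × 5000) = 0.969960
R(antenna feeder) = exp(−0.000060 × 5000) = 0.740818
R(rectifier module) = exp(−0.000052 × 5000) = 0.771052
R(backhaul modem) = exp(−0.000056 × 5000) = 0.755784
R(duplexer) = exp(−0.0000075 × 5000) = 0.963194
R(power amplifier) = exp(−0.0000080 × 5000) = 0.960789
R(site controller) = exp(−0.000056 × 5000) = 0.755784
Series (antenna feeder and rectifier module): 0.740818 × 0.771052 = 0.571209
Parallel ([0.571209] and backhaul modem): 1 − (1 − 0.571209)(1 − 0.755784) = 0.895282
Series ([0.895282] and duplexer): 0.895282 × 0.963194 = 0.862330
Series (power amplifier and site controller): 0.960789 × 0.755784 = 0.726149
Parallel (GPS receiver, [0.862330], and [0.726149]): 1 − (1 − 0.969960)(1 − 0.862330)(1 − 0.726149) = 0.9989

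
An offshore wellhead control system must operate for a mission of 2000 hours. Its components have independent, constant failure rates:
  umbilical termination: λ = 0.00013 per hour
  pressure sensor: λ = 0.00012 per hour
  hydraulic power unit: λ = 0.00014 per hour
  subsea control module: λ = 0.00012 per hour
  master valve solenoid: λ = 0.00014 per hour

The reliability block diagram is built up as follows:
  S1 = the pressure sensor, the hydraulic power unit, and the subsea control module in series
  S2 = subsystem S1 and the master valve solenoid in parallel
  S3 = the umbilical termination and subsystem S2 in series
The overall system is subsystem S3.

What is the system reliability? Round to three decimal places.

0.671

R(umbilical termination) = exp(−0.00013 × 2000) = 0.77105
R(pressure sensor) = exp(−0.00012 × 2000) = 0.78663
R(hydraulic power unit) = exp(−0.00014 × 2000) = 0.75578
R(subsea control module) = exp(−0.00012 × 2000) = 0.78663
R(master valve solenoid) = exp(−0.00014 × 2000) = 0.75578
Series (pressure sensor, hydraulic power unit, and subsea control module): 0.78663 × 0.75578 × 0.78663 = 0.46767
Parallel ([0.46767] and master valve solenoid): 1 − (1 − 0.46767)(1 − 0.75578) = 0.86999
Series (umbilical termination and [0.86999]): 0.77105 × 0.86999 = 0.671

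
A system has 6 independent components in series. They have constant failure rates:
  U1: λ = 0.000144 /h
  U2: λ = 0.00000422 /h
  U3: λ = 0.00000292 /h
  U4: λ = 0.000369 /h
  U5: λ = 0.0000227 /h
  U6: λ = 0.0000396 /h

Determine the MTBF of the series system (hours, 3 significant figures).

Series of exponential components: λ_sys = Σ λ_i
λ_sys = 0.000144 + 0.00000422 + 0.00000292 + 0.000369 + 0.0000227 + 0.0000396 = 5.8244e-04 /h
MTBF = 1 / λ_sys = 1720 h

1720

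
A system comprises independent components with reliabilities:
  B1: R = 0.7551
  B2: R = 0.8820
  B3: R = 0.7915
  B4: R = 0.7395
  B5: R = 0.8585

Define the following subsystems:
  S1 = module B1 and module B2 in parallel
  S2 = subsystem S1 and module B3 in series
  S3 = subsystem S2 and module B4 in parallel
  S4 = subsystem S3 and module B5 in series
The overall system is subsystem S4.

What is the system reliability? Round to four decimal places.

Parallel (B1 and B2): 1 − (1 − 0.755100)(1 − 0.882000) = 0.971102
Series ([0.971102] and B3): 0.971102 × 0.791500 = 0.768627
Parallel ([0.768627] and B4): 1 − (1 − 0.768627)(1 − 0.739500) = 0.939727
Series ([0.939727] and B5): 0.939727 × 0.858500 = 0.8068

0.8068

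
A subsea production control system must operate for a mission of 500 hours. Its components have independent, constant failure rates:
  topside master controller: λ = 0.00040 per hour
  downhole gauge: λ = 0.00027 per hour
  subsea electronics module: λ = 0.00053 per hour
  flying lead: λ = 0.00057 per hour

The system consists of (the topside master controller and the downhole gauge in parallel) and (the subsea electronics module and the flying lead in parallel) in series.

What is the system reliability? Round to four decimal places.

0.9207

R(topside master controller) = exp(−0.00040 × 500) = 0.818731
R(downhole gauge) = exp(−0.00027 × 500) = 0.873716
R(subsea electronics module) = exp(−0.00053 × 500) = 0.767206
R(flying lead) = exp(−0.00057 × 500) = 0.752014
Parallel (topside master controller and downhole gauge): 1 − (1 − 0.818731)(1 − 0.873716) = 0.977109
Parallel (subsea electronics module and flying lead): 1 − (1 − 0.767206)(1 − 0.752014) = 0.942270
Series ([0.977109] and [0.942270]): 0.977109 × 0.942270 = 0.9207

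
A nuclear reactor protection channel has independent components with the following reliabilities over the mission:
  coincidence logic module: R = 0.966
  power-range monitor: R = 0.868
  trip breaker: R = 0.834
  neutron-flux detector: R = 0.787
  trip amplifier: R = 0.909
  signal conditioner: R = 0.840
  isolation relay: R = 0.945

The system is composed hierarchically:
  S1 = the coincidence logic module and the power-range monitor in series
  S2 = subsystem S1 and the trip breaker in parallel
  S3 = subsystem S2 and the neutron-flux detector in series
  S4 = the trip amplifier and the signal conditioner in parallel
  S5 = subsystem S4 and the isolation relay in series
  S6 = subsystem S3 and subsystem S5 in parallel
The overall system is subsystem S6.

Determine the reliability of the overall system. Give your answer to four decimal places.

Series (coincidence logic module and power-range monitor): 0.966000 × 0.868000 = 0.838488
Parallel ([0.838488] and trip breaker): 1 − (1 − 0.838488)(1 − 0.834000) = 0.973189
Series ([0.973189] and neutron-flux detector): 0.973189 × 0.787000 = 0.765900
Parallel (trip amplifier and signal conditioner): 1 − (1 − 0.909000)(1 − 0.840000) = 0.985440
Series ([0.985440] and isolation relay): 0.985440 × 0.945000 = 0.931241
Parallel ([0.765900] and [0.931241]): 1 − (1 − 0.765900)(1 − 0.931241) = 0.9839

0.9839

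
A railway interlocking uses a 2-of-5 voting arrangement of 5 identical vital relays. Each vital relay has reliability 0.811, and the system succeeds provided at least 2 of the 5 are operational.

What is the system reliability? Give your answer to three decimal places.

R = Σ_{i=2}^{5} C(5,i) p^i (1−p)^{5−i} with p = 0.811
C(5,2)·0.811^2·0.189^3 = 0.04440
C(5,3)·0.811^3·0.189^2 = 0.19054
C(5,4)·0.811^4·0.189^1 = 0.40880
C(5,5)·0.811^5·0.189^0 = 0.35084
Sum = 0.995

0.995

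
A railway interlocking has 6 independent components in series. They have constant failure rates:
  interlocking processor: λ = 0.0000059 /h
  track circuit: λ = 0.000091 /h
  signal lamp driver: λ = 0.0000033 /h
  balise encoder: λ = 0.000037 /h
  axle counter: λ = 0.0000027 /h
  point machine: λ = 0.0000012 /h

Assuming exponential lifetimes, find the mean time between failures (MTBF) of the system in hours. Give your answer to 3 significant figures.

Series of exponential components: λ_sys = Σ λ_i
λ_sys = 0.0000059 + 0.000091 + 0.0000033 + 0.000037 + 0.0000027 + 0.0000012 = 1.4110e-04 /h
MTBF = 1 / λ_sys = 7090 h

7090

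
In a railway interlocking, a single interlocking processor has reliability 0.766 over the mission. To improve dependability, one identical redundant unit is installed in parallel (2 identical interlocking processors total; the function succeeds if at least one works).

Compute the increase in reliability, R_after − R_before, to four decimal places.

0.1792

R_before = 0.766
R_after = 1 − (1 − 0.766)^2 = 0.9452
ΔR = 0.9452 − 0.766 = 0.1792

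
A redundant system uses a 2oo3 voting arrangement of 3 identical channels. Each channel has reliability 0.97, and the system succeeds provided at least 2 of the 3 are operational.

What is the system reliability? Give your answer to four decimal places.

R = Σ_{i=2}^{3} C(3,i) p^i (1−p)^{3−i} with p = 0.97
C(3,2)·0.97^2·0.03^1 = 0.084681
C(3,3)·0.97^3·0.03^0 = 0.912673
Sum = 0.9974

0.9974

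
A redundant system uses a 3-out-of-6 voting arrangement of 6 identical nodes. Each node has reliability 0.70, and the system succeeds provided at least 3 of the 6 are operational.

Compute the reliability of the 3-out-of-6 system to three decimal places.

R = Σ_{i=3}^{6} C(6,i) p^i (1−p)^{6−i} with p = 0.70
C(6,3)·0.70^3·0.30^3 = 0.18522
C(6,4)·0.70^4·0.30^2 = 0.32414
C(6,5)·0.70^5·0.30^1 = 0.30253
C(6,6)·0.70^6·0.30^0 = 0.11765
Sum = 0.930

0.930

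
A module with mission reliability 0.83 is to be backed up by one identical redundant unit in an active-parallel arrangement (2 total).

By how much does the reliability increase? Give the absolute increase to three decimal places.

R_before = 0.83
R_after = 1 − (1 − 0.83)^2 = 0.971
ΔR = 0.971 − 0.83 = 0.141

0.141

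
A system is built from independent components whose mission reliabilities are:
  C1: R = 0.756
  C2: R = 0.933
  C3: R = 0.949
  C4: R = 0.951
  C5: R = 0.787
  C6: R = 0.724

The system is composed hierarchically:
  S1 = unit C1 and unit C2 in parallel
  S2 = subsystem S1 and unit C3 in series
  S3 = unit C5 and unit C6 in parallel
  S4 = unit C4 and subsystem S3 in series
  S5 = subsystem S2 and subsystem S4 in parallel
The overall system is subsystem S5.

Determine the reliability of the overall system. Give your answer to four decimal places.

Parallel (C1 and C2): 1 − (1 − 0.756000)(1 − 0.933000) = 0.983652
Series ([0.983652] and C3): 0.983652 × 0.949000 = 0.933486
Parallel (C5 and C6): 1 − (1 − 0.787000)(1 − 0.724000) = 0.941212
Series (C4 and [0.941212]): 0.951000 × 0.941212 = 0.895093
Parallel ([0.933486] and [0.895093]): 1 − (1 − 0.933486)(1 − 0.895093) = 0.9930

0.9930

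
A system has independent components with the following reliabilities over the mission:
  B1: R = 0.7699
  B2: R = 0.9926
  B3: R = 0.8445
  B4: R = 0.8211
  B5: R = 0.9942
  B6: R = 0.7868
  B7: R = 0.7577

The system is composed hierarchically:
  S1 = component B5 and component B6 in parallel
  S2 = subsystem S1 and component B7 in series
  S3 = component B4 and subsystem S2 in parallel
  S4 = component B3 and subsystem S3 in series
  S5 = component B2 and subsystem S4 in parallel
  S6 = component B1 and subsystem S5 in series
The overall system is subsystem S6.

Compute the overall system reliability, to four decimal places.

0.7688

Parallel (B5 and B6): 1 − (1 − 0.994200)(1 − 0.786800) = 0.998763
Series ([0.998763] and B7): 0.998763 × 0.757700 = 0.756763
Parallel (B4 and [0.756763]): 1 − (1 − 0.821100)(1 − 0.756763) = 0.956485
Series (B3 and [0.956485]): 0.844500 × 0.956485 = 0.807752
Parallel (B2 and [0.807752]): 1 − (1 − 0.992600)(1 − 0.807752) = 0.998577
Series (B1 and [0.998577]): 0.769900 × 0.998577 = 0.7688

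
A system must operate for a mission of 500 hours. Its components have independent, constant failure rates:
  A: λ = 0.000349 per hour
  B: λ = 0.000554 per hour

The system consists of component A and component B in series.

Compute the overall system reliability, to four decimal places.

0.6367

R(A) = exp(−0.000349 × 500) = 0.839877
R(B) = exp(−0.000554 × 500) = 0.758054
Series (A and B): 0.839877 × 0.758054 = 0.6367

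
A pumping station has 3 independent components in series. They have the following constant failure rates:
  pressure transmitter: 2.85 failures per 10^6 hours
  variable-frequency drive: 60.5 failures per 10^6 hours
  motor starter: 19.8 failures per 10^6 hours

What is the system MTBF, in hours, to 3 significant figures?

Series of exponential components: λ_sys = Σ λ_i
λ_sys = 0.00000285 + 0.0000605 + 0.0000198 = 8.3150e-05 /h
MTBF = 1 / λ_sys = 12000 h

12000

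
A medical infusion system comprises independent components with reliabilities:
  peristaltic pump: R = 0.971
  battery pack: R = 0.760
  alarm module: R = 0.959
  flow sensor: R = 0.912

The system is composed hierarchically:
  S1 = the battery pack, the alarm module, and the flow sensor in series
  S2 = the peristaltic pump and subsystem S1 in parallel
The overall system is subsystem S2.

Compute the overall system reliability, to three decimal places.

Series (battery pack, alarm module, and flow sensor): 0.76000 × 0.95900 × 0.91200 = 0.66470
Parallel (peristaltic pump and [0.66470]): 1 − (1 − 0.97100)(1 − 0.66470) = 0.990

0.990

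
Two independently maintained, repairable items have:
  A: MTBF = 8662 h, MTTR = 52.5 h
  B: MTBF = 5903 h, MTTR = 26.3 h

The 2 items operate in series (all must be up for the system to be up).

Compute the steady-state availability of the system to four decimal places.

A(A) = MTBF/(MTBF+MTTR) = 8662/(8662+52.5) = 0.993976
A(B) = MTBF/(MTBF+MTTR) = 5903/(5903+26.3) = 0.995564
Series availability: 0.993976 × 0.995564 = 0.9896

0.9896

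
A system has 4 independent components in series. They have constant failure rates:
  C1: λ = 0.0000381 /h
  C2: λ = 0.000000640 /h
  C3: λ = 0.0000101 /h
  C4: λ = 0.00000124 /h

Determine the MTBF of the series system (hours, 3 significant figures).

20000

Series of exponential components: λ_sys = Σ λ_i
λ_sys = 0.0000381 + 0.000000640 + 0.0000101 + 0.00000124 = 5.0080e-05 /h
MTBF = 1 / λ_sys = 20000 h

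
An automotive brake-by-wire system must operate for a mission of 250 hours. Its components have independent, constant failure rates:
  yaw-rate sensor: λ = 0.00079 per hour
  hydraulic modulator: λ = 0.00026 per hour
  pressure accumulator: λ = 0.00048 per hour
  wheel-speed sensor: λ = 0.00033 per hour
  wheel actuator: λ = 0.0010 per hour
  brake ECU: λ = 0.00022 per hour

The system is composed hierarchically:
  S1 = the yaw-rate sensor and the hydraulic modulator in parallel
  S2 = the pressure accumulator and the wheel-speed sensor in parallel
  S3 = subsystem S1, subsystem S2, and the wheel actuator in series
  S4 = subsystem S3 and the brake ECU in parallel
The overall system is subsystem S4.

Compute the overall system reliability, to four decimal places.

0.9873

R(yaw-rate sensor) = exp(−0.00079 × 250) = 0.820780
R(hydraulic modulator) = exp(−0.00026 × 250) = 0.937067
R(pressure accumulator) = exp(−0.00048 × 250) = 0.886920
R(wheel-speed sensor) = exp(−0.00033 × 250) = 0.920811
R(wheel actuator) = exp(−0.0010 × 250) = 0.778801
R(brake ECU) = exp(−0.00022 × 250) = 0.946485
Parallel (yaw-rate sensor and hydraulic modulator): 1 − (1 − 0.820780)(1 − 0.937067) = 0.988721
Parallel (pressure accumulator and wheel-speed sensor): 1 − (1 − 0.886920)(1 − 0.920811) = 0.991045
Series ([0.988721], [0.991045], and wheel actuator): 0.988721 × 0.991045 × 0.778801 = 0.763121
Parallel ([0.763121] and brake ECU): 1 − (1 − 0.763121)(1 − 0.946485) = 0.9873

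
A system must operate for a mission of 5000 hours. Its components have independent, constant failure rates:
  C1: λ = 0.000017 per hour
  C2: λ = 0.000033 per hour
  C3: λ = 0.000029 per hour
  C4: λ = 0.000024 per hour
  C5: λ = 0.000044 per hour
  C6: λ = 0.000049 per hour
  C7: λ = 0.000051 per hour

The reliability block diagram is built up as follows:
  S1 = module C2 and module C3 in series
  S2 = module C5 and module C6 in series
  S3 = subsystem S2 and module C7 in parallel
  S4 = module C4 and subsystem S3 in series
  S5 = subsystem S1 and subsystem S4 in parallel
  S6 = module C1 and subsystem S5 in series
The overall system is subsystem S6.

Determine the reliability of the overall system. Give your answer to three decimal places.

0.873

R(C1) = exp(−0.000017 × 5000) = 0.91851
R(C2) = exp(−0.000033 × 5000) = 0.84789
R(C3) = exp(−0.000029 × 5000) = 0.86502
R(C4) = exp(−0.000024 × 5000) = 0.88692
R(C5) = exp(−0.000044 × 5000) = 0.80252
R(C6) = exp(−0.000049 × 5000) = 0.78270
R(C7) = exp(−0.000051 × 5000) = 0.77492
Series (C2 and C3): 0.84789 × 0.86502 = 0.73344
Series (C5 and C6): 0.80252 × 0.78270 = 0.62813
Parallel ([0.62813] and C7): 1 − (1 − 0.62813)(1 − 0.77492) = 0.91630
Series (C4 and [0.91630]): 0.88692 × 0.91630 = 0.81268
Parallel ([0.73344] and [0.81268]): 1 − (1 − 0.73344)(1 − 0.81268) = 0.95007
Series (C1 and [0.95007]): 0.91851 × 0.95007 = 0.873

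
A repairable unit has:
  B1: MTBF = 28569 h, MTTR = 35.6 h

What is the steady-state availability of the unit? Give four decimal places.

A(B1) = MTBF/(MTBF+MTTR) = 28569/(28569+35.6) = 0.9988

0.9988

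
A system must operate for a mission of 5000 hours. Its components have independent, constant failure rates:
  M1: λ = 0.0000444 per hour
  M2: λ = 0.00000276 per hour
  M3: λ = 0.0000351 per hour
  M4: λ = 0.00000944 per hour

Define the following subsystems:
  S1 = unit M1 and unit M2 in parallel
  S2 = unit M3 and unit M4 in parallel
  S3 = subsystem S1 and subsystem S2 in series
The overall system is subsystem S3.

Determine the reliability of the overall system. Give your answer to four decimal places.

0.9899

R(M1) = exp(−0.0000444 × 5000) = 0.800915
R(M2) = exp(−0.00000276 × 5000) = 0.986295
R(M3) = exp(−0.0000351 × 5000) = 0.839037
R(M4) = exp(−0.00000944 × 5000) = 0.953897
Parallel (M1 and M2): 1 − (1 − 0.800915)(1 − 0.986295) = 0.997272
Parallel (M3 and M4): 1 − (1 − 0.839037)(1 − 0.953897) = 0.992579
Series ([0.997272] and [0.992579]): 0.997272 × 0.992579 = 0.9899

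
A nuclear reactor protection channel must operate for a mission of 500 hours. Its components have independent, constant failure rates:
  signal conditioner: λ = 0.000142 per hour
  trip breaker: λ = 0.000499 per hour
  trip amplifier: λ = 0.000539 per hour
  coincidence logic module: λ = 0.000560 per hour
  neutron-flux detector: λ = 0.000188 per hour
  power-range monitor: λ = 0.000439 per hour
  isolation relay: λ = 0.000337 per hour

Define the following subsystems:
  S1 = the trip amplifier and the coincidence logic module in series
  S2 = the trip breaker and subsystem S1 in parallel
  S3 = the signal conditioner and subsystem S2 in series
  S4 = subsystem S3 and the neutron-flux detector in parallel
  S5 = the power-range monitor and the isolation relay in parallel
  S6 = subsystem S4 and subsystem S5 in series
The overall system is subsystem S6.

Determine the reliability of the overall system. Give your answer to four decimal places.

0.9559

R(signal conditioner) = exp(−0.000142 × 500) = 0.931462
R(trip breaker) = exp(−0.000499 × 500) = 0.779190
R(trip amplifier) = exp(−0.000539 × 500) = 0.763761
R(coincidence logic module) = exp(−0.000560 × 500) = 0.755784
R(neutron-flux detector) = exp(−0.000188 × 500) = 0.910283
R(power-range monitor) = exp(−0.000439 × 500) = 0.802920
R(isolation relay) = exp(−0.000337 × 500) = 0.844931
Series (trip amplifier and coincidence logic module): 0.763761 × 0.755784 = 0.577238
Parallel (trip breaker and [0.577238]): 1 − (1 − 0.779190)(1 − 0.577238) = 0.906650
Series (signal conditioner and [0.906650]): 0.931462 × 0.906650 = 0.844510
Parallel ([0.844510] and neutron-flux detector): 1 − (1 − 0.844510)(1 − 0.910283) = 0.986050
Parallel (power-range monitor and isolation relay): 1 − (1 − 0.802920)(1 − 0.844931) = 0.969439
Series ([0.986050] and [0.969439]): 0.986050 × 0.969439 = 0.9559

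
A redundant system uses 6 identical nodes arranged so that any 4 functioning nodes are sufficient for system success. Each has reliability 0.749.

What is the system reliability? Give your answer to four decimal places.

R = Σ_{i=4}^{6} C(6,i) p^i (1−p)^{6−i} with p = 0.749
C(6,4)·0.749^4·0.251^2 = 0.297417
C(6,5)·0.749^5·0.251^1 = 0.355005
C(6,6)·0.749^6·0.251^0 = 0.176559
Sum = 0.8290

0.8290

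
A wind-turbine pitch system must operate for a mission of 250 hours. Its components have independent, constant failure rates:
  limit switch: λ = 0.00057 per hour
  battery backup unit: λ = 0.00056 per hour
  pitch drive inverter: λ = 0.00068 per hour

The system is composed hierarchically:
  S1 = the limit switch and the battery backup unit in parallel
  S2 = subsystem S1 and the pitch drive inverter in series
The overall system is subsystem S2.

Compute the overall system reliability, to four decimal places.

0.8290

R(limit switch) = exp(−0.00057 × 250) = 0.867188
R(battery backup unit) = exp(−0.00056 × 250) = 0.869358
R(pitch drive inverter) = exp(−0.00068 × 250) = 0.843665
Parallel (limit switch and battery backup unit): 1 − (1 − 0.867188)(1 − 0.869358) = 0.982649
Series ([0.982649] and pitch drive inverter): 0.982649 × 0.843665 = 0.8290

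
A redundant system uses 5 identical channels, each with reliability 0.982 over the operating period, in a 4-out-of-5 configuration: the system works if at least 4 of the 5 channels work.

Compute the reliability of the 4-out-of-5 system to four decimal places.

0.9969

R = Σ_{i=4}^{5} C(5,i) p^i (1−p)^{5−i} with p = 0.982
C(5,4)·0.982^4·0.018^1 = 0.083693
C(5,5)·0.982^5·0.018^0 = 0.913182
Sum = 0.9969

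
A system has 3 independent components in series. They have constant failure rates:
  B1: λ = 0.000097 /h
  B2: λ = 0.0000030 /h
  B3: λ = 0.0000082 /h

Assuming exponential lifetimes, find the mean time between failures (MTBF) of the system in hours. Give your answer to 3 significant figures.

Series of exponential components: λ_sys = Σ λ_i
λ_sys = 0.000097 + 0.0000030 + 0.0000082 = 1.0820e-04 /h
MTBF = 1 / λ_sys = 9240 h

9240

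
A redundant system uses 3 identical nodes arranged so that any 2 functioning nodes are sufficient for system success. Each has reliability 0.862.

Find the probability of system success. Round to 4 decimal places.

0.9481

R = Σ_{i=2}^{3} C(3,i) p^i (1−p)^{3−i} with p = 0.862
C(3,2)·0.862^2·0.138^1 = 0.307620
C(3,3)·0.862^3·0.138^0 = 0.640504
Sum = 0.9481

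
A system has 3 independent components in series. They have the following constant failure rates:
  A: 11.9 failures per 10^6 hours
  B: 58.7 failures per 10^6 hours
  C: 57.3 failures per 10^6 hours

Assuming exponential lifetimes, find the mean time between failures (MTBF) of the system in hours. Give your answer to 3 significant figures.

7820

Series of exponential components: λ_sys = Σ λ_i
λ_sys = 0.0000119 + 0.0000587 + 0.0000573 = 1.2790e-04 /h
MTBF = 1 / λ_sys = 7820 h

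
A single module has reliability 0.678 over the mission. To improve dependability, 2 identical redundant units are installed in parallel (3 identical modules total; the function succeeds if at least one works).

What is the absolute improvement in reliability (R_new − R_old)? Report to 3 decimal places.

0.289

R_before = 0.678
R_after = 1 − (1 − 0.678)^3 = 0.967
ΔR = 0.967 − 0.678 = 0.289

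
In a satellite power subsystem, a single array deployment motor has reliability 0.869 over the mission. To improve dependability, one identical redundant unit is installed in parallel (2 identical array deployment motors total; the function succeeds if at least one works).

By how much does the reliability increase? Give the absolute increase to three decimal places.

0.114

R_before = 0.869
R_after = 1 − (1 − 0.869)^2 = 0.983
ΔR = 0.983 − 0.869 = 0.114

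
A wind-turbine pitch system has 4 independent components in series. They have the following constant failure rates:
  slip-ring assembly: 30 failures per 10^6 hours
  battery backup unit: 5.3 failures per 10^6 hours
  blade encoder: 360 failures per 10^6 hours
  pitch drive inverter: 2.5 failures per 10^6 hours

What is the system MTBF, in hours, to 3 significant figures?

2510

Series of exponential components: λ_sys = Σ λ_i
λ_sys = 0.000030 + 0.0000053 + 0.00036 + 0.0000025 = 3.9780e-04 /h
MTBF = 1 / λ_sys = 2510 h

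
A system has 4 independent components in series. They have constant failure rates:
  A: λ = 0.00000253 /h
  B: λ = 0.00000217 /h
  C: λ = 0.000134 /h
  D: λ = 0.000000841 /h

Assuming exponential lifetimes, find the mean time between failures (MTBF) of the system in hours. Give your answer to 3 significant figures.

Series of exponential components: λ_sys = Σ λ_i
λ_sys = 0.00000253 + 0.00000217 + 0.000134 + 0.000000841 = 1.3954e-04 /h
MTBF = 1 / λ_sys = 7170 h

7170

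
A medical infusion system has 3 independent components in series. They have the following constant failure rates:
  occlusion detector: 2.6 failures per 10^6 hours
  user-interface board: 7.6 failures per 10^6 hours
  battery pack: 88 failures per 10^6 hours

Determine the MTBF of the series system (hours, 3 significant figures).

10200

Series of exponential components: λ_sys = Σ λ_i
λ_sys = 0.0000026 + 0.0000076 + 0.000088 = 9.8200e-05 /h
MTBF = 1 / λ_sys = 10200 h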